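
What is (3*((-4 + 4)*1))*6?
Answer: 0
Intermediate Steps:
(3*((-4 + 4)*1))*6 = (3*(0*1))*6 = (3*0)*6 = 0*6 = 0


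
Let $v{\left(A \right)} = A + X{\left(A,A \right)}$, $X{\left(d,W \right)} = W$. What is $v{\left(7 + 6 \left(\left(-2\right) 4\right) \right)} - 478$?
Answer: $-560$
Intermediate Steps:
$v{\left(A \right)} = 2 A$ ($v{\left(A \right)} = A + A = 2 A$)
$v{\left(7 + 6 \left(\left(-2\right) 4\right) \right)} - 478 = 2 \left(7 + 6 \left(\left(-2\right) 4\right)\right) - 478 = 2 \left(7 + 6 \left(-8\right)\right) - 478 = 2 \left(7 - 48\right) - 478 = 2 \left(-41\right) - 478 = -82 - 478 = -560$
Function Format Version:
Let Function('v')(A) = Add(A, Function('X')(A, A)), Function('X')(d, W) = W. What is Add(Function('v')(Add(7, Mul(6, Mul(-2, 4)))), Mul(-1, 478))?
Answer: -560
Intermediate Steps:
Function('v')(A) = Mul(2, A) (Function('v')(A) = Add(A, A) = Mul(2, A))
Add(Function('v')(Add(7, Mul(6, Mul(-2, 4)))), Mul(-1, 478)) = Add(Mul(2, Add(7, Mul(6, Mul(-2, 4)))), Mul(-1, 478)) = Add(Mul(2, Add(7, Mul(6, -8))), -478) = Add(Mul(2, Add(7, -48)), -478) = Add(Mul(2, -41), -478) = Add(-82, -478) = -560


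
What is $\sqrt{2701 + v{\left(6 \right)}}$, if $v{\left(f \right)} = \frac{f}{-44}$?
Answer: $\frac{\sqrt{1307218}}{22} \approx 51.97$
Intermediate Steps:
$v{\left(f \right)} = - \frac{f}{44}$ ($v{\left(f \right)} = f \left(- \frac{1}{44}\right) = - \frac{f}{44}$)
$\sqrt{2701 + v{\left(6 \right)}} = \sqrt{2701 - \frac{3}{22}} = \sqrt{\frac{59419}{22}} = \frac{\sqrt{1307218}}{22}$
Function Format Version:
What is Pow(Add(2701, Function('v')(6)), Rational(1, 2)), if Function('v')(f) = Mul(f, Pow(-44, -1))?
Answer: Mul(Rational(1, 22), Pow(1307218, Rational(1, 2))) ≈ 51.970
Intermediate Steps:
Function('v')(f) = Mul(Rational(-1, 44), f) (Function('v')(f) = Mul(f, Rational(-1, 44)) = Mul(Rational(-1, 44), f))
Pow(Add(2701, Function('v')(6)), Rational(1, 2)) = Pow(Add(2701, Mul(Rational(-1, 44), 6)), Rational(1, 2)) = Pow(Add(2701, Rational(-3, 22)), Rational(1, 2)) = Pow(Rational(59419, 22), Rational(1, 2)) = Mul(Rational(1, 22), Pow(1307218, Rational(1, 2)))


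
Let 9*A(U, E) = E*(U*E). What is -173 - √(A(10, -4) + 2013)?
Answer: -173 - 7*√373/3 ≈ -218.06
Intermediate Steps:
A(U, E) = U*E²/9 (A(U, E) = (E*(U*E))/9 = (E*(E*U))/9 = (U*E²)/9 = U*E²/9)
-173 - √(A(10, -4) + 2013) = -173 - √((⅑)*10*(-4)² + 2013) = -173 - √((⅑)*10*16 + 2013) = -173 - √(160/9 + 2013) = -173 - √(18277/9) = -173 - 7*√373/3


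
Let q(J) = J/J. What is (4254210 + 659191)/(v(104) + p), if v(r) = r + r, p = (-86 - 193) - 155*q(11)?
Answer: -4913401/226 ≈ -21741.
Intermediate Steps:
q(J) = 1
p = -434 (p = (-86 - 193) - 155*1 = -279 - 155 = -434)
v(r) = 2*r
(4254210 + 659191)/(v(104) + p) = (4254210 + 659191)/(2*104 - 434) = 4913401/(208 - 434) = 4913401/(-226) = 4913401*(-1/226) = -4913401/226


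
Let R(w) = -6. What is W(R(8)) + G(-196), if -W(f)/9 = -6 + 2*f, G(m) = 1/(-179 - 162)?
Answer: 55241/341 ≈ 162.00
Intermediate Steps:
G(m) = -1/341 (G(m) = 1/(-341) = -1/341)
W(f) = 54 - 18*f (W(f) = -9*(-6 + 2*f) = 54 - 18*f)
W(R(8)) + G(-196) = (54 - 18*(-6)) - 1/341 = (54 + 108) - 1/341 = 162 - 1/341 = 55241/341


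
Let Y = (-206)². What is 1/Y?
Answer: 1/42436 ≈ 2.3565e-5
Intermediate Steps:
Y = 42436
1/Y = 1/42436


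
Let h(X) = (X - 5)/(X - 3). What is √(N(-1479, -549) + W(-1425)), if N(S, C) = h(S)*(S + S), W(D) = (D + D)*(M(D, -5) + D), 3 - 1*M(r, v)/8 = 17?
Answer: √267066165886/247 ≈ 2092.2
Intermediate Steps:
M(r, v) = -112 (M(r, v) = 24 - 8*17 = 24 - 136 = -112)
h(X) = (-5 + X)/(-3 + X)
W(D) = 2*D*(-112 + D) (W(D) = (D + D)*(-112 + D) = (2*D)*(-112 + D) = 2*D*(-112 + D))
N(S, C) = 2*S*(-5 + S)/(-3 + S) (N(S, C) = ((-5 + S)/(-3 + S))*(S + S) = ((-5 + S)/(-3 + S))*(2*S) = 2*S*(-5 + S)/(-3 + S))
√(N(-1479, -549) + W(-1425)) = √(2*(-1479)*(-5 - 1479)/(-3 - 1479) + 2*(-1425)*(-112 - 1425)) = √(2*(-1479)*(-1484)/(-1482) + 2*(-1425)*(-1537)) = √(2*(-1479)*(-1/1482)*(-1484) + 4380450) = √(-731612/247 + 4380450) = √(1081239538/247) = √267066165886/247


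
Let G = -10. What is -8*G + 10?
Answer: 90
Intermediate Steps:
-8*G + 10 = -8*(-10) + 10 = 80 + 10 = 90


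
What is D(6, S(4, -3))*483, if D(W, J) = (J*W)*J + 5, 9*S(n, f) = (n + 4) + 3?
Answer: 60697/9 ≈ 6744.1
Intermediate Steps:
S(n, f) = 7/9 + n/9 (S(n, f) = ((n + 4) + 3)/9 = ((4 + n) + 3)/9 = (7 + n)/9 = 7/9 + n/9)
D(W, J) = 5 + W*J² (D(W, J) = W*J² + 5 = 5 + W*J²)
D(6, S(4, -3))*483 = (5 + 6*(7/9 + (⅑)*4)²)*483 = (5 + 6*(7/9 + 4/9)²)*483 = (5 + 6*(11/9)²)*483 = (5 + 6*(121/81))*483 = (5 + 242/27)*483 = (377/27)*483 = 60697/9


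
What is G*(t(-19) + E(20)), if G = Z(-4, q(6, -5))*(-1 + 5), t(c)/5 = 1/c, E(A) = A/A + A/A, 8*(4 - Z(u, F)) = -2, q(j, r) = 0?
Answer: 561/19 ≈ 29.526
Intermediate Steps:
Z(u, F) = 17/4 (Z(u, F) = 4 - ⅛*(-2) = 4 + ¼ = 17/4)
E(A) = 2 (E(A) = 1 + 1 = 2)
t(c) = 5/c
G = 17 (G = 17*(-1 + 5)/4 = (17/4)*4 = 17)
G*(t(-19) + E(20)) = 17*(5/(-19) + 2) = 17*(5*(-1/19) + 2) = 17*(-5/19 + 2) = 17*(33/19) = 561/19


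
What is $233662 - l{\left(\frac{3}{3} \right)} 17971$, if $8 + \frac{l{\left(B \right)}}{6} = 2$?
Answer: $880618$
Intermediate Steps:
$l{\left(B \right)} = -36$ ($l{\left(B \right)} = -48 + 6 \cdot 2 = -48 + 12 = -36$)
$233662 - l{\left(\frac{3}{3} \right)} 17971 = 233662 - \left(-36\right) 17971 = 233662 - -646956 = 233662 + 646956 = 880618$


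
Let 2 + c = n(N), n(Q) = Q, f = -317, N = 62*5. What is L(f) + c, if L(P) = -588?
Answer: -280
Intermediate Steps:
N = 310
c = 308 (c = -2 + 310 = 308)
L(f) + c = -588 + 308 = -280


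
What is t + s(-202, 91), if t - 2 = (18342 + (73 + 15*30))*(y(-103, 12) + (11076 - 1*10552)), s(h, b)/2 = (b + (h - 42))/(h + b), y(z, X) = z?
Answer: 293860281/37 ≈ 7.9422e+6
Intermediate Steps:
s(h, b) = 2*(-42 + b + h)/(b + h) (s(h, b) = 2*((b + (h - 42))/(h + b)) = 2*((b + (-42 + h))/(b + h)) = 2*((-42 + b + h)/(b + h)) = 2*(-42 + b + h)/(b + h))
t = 7942167 (t = 2 + (18342 + (73 + 15*30))*(-103 + (11076 - 1*10552)) = 2 + (18342 + (73 + 450))*(-103 + (11076 - 10552)) = 2 + (18342 + 523)*(-103 + 524) = 2 + 18865*421 = 2 + 7942165 = 7942167)
t + s(-202, 91) = 7942167 + 2*(-42 + 91 - 202)/(91 - 202) = 7942167 + 2*(-153)/(-111) = 7942167 + 2*(-1/111)*(-153) = 7942167 + 102/37 = 293860281/37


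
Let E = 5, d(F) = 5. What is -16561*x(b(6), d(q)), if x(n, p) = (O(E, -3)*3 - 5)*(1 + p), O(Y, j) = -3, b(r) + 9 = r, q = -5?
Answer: 1391124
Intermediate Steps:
b(r) = -9 + r
x(n, p) = -14 - 14*p (x(n, p) = (-3*3 - 5)*(1 + p) = (-9 - 5)*(1 + p) = -14*(1 + p) = -14 - 14*p)
-16561*x(b(6), d(q)) = -16561*(-14 - 14*5) = -16561*(-14 - 70) = -16561*(-84) = 1391124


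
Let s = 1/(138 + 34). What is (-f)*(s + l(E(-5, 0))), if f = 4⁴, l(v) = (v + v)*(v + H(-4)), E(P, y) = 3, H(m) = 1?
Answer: -264256/43 ≈ -6145.5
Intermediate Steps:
l(v) = 2*v*(1 + v) (l(v) = (v + v)*(v + 1) = (2*v)*(1 + v) = 2*v*(1 + v))
f = 256
s = 1/172 ≈ 0.0058140
(-f)*(s + l(E(-5, 0))) = (-1*256)*(1/172 + 2*3*(1 + 3)) = -256*(1/172 + 2*3*4) = -256*(1/172 + 24) = -256*4129/172 = -264256/43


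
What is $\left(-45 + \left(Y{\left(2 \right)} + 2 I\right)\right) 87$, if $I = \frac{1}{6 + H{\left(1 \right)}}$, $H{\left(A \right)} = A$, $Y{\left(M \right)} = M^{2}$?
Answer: $- \frac{24795}{7} \approx -3542.1$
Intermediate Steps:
$I = \frac{1}{7}$ ($I = \frac{1}{6 + 1} = \frac{1}{7} \approx 0.14286$)
$\left(-45 + \left(Y{\left(2 \right)} + 2 I\right)\right) 87 = \left(-45 + \left(2^{2} + 2 \cdot \frac{1}{7}\right)\right) 87 = \left(-45 + \left(4 + \frac{2}{7}\right)\right) 87 = \left(-45 + \frac{30}{7}\right) 87 = \left(- \frac{285}{7}\right) 87 = - \frac{24795}{7}$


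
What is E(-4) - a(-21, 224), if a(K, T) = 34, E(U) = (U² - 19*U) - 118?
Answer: -60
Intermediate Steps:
E(U) = -118 + U² - 19*U
E(-4) - a(-21, 224) = (-118 + (-4)² - 19*(-4)) - 1*34 = (-118 + 16 + 76) - 34 = -26 - 34 = -60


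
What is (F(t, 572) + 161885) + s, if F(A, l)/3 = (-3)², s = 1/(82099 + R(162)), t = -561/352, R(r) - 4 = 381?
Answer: 13355149409/82484 ≈ 1.6191e+5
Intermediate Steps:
R(r) = 385 (R(r) = 4 + 381 = 385)
t = -51/32 (t = -561*1/352 = -51/32 ≈ -1.5938)
s = 1/82484 (s = 1/(82099 + 385) = 1/82484 ≈ 1.2124e-5)
F(A, l) = 27 (F(A, l) = 3*(-3)² = 3*9 = 27)
(F(t, 572) + 161885) + s = (27 + 161885) + 1/82484 = 161912 + 1/82484 = 13355149409/82484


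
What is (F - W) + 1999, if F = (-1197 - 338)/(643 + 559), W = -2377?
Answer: 5258417/1202 ≈ 4374.7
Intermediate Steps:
F = -1535/1202 ≈ -1.2770
(F - W) + 1999 = (-1535/1202 - 1*(-2377)) + 1999 = (-1535/1202 + 2377) + 1999 = 2855619/1202 + 1999 = 5258417/1202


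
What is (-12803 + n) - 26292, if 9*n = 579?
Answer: -117092/3 ≈ -39031.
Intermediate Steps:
n = 193/3 (n = (⅑)*579 = 193/3 ≈ 64.333)
(-12803 + n) - 26292 = (-12803 + 193/3) - 26292 = -38216/3 - 26292 = -117092/3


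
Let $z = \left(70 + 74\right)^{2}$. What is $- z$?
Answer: $-20736$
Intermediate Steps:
$z = 20736$ ($z = 144^{2} = 20736$)
$- z = \left(-1\right) 20736 = -20736$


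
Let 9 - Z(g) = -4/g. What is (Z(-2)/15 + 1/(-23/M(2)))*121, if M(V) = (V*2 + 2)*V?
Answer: -2299/345 ≈ -6.6638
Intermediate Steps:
Z(g) = 9 + 4/g (Z(g) = 9 - (-1)*4/g = 9 - (-4)/g = 9 + 4/g)
M(V) = V*(2 + 2*V) (M(V) = (2*V + 2)*V = (2 + 2*V)*V = V*(2 + 2*V))
(Z(-2)/15 + 1/(-23/M(2)))*121 = ((9 + 4/(-2))/15 + 1/(-23*1/(4*(1 + 2))))*121 = ((9 + 4*(-1/2))*(1/15) + 1/(-23/(2*2*3)))*121 = ((9 - 2)*(1/15) + 1/(-23/12))*121 = (7*(1/15) + 1/(-23*1/12))*121 = (7/15 + 1/(-23/12))*121 = (7/15 + 1*(-12/23))*121 = (7/15 - 12/23)*121 = -19/345*121 = -2299/345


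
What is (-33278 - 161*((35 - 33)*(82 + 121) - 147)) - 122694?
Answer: -197671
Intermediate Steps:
(-33278 - 161*((35 - 33)*(82 + 121) - 147)) - 122694 = (-33278 - 161*(2*203 - 147)) - 122694 = (-33278 - 161*(406 - 147)) - 122694 = (-33278 - 161*259) - 122694 = (-33278 - 41699) - 122694 = -74977 - 122694 = -197671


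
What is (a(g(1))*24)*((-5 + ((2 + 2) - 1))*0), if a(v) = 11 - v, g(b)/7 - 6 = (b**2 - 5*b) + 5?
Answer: 0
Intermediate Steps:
g(b) = 77 - 35*b + 7*b**2 (g(b) = 42 + 7*((b**2 - 5*b) + 5) = 42 + 7*(5 + b**2 - 5*b) = 42 + (35 - 35*b + 7*b**2) = 77 - 35*b + 7*b**2)
(a(g(1))*24)*((-5 + ((2 + 2) - 1))*0) = ((11 - (77 - 35*1 + 7*1**2))*24)*((-5 + ((2 + 2) - 1))*0) = ((11 - (77 - 35 + 7*1))*24)*((-5 + (4 - 1))*0) = ((11 - (77 - 35 + 7))*24)*((-5 + 3)*0) = ((11 - 1*49)*24)*(-2*0) = ((11 - 49)*24)*0 = -38*24*0 = -912*0 = 0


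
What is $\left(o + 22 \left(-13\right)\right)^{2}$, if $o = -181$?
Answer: $218089$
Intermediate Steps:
$\left(o + 22 \left(-13\right)\right)^{2} = \left(-181 + 22 \left(-13\right)\right)^{2} = \left(-181 - 286\right)^{2} = \left(-467\right)^{2} = 218089$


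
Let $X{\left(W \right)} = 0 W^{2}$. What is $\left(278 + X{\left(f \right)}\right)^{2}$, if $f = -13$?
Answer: $77284$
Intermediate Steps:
$X{\left(W \right)} = 0$
$\left(278 + X{\left(f \right)}\right)^{2} = \left(278 + 0\right)^{2} = 278^{2} = 77284$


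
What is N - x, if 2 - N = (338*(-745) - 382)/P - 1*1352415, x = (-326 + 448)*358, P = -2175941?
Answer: 2847742948089/2175941 ≈ 1.3087e+6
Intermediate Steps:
x = 43676 (x = 122*358 = 43676)
N = 2942779347205/2175941 (N = 2 - ((338*(-745) - 382)/(-2175941) - 1*1352415) = 2 - ((-251810 - 382)*(-1/2175941) - 1352415) = 2 - (-252192*(-1/2175941) - 1352415) = 2 - (252192/2175941 - 1352415) = 2 - 1*(-2942774995323/2175941) = 2 + 2942774995323/2175941 = 2942779347205/2175941 ≈ 1.3524e+6)
N - x = 2942779347205/2175941 - 1*43676 = 2942779347205/2175941 - 43676 = 2847742948089/2175941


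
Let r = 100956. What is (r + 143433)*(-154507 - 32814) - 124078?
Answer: -45779315947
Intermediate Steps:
(r + 143433)*(-154507 - 32814) - 124078 = (100956 + 143433)*(-154507 - 32814) - 124078 = 244389*(-187321) - 124078 = -45779191869 - 124078 = -45779315947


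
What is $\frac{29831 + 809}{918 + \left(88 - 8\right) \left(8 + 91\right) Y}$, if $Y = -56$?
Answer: $- \frac{15320}{221301} \approx -0.069227$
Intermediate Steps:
$\frac{29831 + 809}{918 + \left(88 - 8\right) \left(8 + 91\right) Y} = \frac{29831 + 809}{918 + \left(88 - 8\right) \left(8 + 91\right) \left(-56\right)} = \frac{30640}{918 + 80 \cdot 99 \left(-56\right)} = \frac{30640}{918 + 7920 \left(-56\right)} = \frac{30640}{918 - 443520} = \frac{30640}{-442602} = 30640 \left(- \frac{1}{442602}\right) = - \frac{15320}{221301}$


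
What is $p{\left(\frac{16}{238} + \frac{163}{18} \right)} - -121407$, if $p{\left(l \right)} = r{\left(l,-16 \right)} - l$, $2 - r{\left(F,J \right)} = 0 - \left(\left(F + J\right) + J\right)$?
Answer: $121377$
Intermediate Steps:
$r{\left(F,J \right)} = 2 + F + 2 J$ ($r{\left(F,J \right)} = 2 - \left(0 - \left(\left(F + J\right) + J\right)\right) = 2 - \left(0 - \left(F + 2 J\right)\right) = 2 - \left(- F - 2 J\right) = 2 + \left(F + 2 J\right) = 2 + F + 2 J$)
$p{\left(l \right)} = -30$ ($p{\left(l \right)} = \left(2 + l + 2 \left(-16\right)\right) - l = \left(2 + l - 32\right) - l = \left(-30 + l\right) - l = -30$)
$p{\left(\frac{16}{238} + \frac{163}{18} \right)} - -121407 = -30 - -121407 = -30 + 121407 = 121377$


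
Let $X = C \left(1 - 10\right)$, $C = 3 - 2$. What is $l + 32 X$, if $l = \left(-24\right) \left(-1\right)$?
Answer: $-264$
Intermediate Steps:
$C = 1$
$X = -9$ ($X = 1 \left(1 - 10\right) = 1 \left(-9\right) = -9$)
$l = 24$
$l + 32 X = 24 + 32 \left(-9\right) = 24 - 288 = -264$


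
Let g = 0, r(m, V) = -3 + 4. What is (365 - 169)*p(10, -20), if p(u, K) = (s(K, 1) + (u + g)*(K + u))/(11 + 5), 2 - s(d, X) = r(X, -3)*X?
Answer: -4851/4 ≈ -1212.8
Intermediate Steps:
r(m, V) = 1
s(d, X) = 2 - X
p(u, K) = 1/16 + u*(K + u)/16 (p(u, K) = ((2 - 1*1) + (u + 0)*(K + u))/(11 + 5) = ((2 - 1) + u*(K + u))/16 = (1 + u*(K + u))*(1/16) = 1/16 + u*(K + u)/16)
(365 - 169)*p(10, -20) = (365 - 169)*(1/16 + (1/16)*10² + (1/16)*(-20)*10) = 196*(1/16 + (1/16)*100 - 25/2) = 196*(1/16 + 25/4 - 25/2) = 196*(-99/16) = -4851/4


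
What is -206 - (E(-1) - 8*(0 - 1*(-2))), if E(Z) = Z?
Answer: -189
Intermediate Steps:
-206 - (E(-1) - 8*(0 - 1*(-2))) = -206 - (-1 - 8*(0 - 1*(-2))) = -206 - (-1 - 8*(0 + 2)) = -206 - (-1 - 8*2) = -206 - (-1 - 16) = -206 - 1*(-17) = -206 + 17 = -189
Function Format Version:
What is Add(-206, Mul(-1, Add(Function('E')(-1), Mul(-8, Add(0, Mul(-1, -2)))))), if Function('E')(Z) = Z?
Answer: -189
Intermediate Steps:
Add(-206, Mul(-1, Add(Function('E')(-1), Mul(-8, Add(0, Mul(-1, -2)))))) = Add(-206, Mul(-1, Add(-1, Mul(-8, Add(0, Mul(-1, -2)))))) = Add(-206, Mul(-1, Add(-1, Mul(-8, Add(0, 2))))) = Add(-206, Mul(-1, Add(-1, Mul(-8, 2)))) = Add(-206, Mul(-1, Add(-1, -16))) = Add(-206, Mul(-1, -17)) = Add(-206, 17) = -189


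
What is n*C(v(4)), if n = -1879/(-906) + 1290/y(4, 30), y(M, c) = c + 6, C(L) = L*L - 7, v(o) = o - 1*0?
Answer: 51516/151 ≈ 341.17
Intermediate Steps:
v(o) = o (v(o) = o + 0 = o)
C(L) = -7 + L**2 (C(L) = L**2 - 7 = -7 + L**2)
y(M, c) = 6 + c
n = 5724/151 (n = -1879/(-906) + 1290/(6 + 30) = -1879*(-1/906) + 1290/36 = 1879/906 + 1290*(1/36) = 1879/906 + 215/6 = 5724/151 ≈ 37.907)
n*C(v(4)) = 5724*(-7 + 4**2)/151 = 5724*(-7 + 16)/151 = (5724/151)*9 = 51516/151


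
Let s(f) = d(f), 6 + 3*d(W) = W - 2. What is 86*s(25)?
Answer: 1462/3 ≈ 487.33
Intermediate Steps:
d(W) = -8/3 + W/3 (d(W) = -2 + (W - 2)/3 = -2 + (-2 + W)/3 = -2 + (-2/3 + W/3) = -8/3 + W/3)
s(f) = -8/3 + f/3
86*s(25) = 86*(-8/3 + (1/3)*25) = 86*(-8/3 + 25/3) = 86*(17/3) = 1462/3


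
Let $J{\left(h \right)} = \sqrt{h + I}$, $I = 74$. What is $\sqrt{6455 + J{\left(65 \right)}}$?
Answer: $\sqrt{6455 + \sqrt{139}} \approx 80.416$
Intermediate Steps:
$J{\left(h \right)} = \sqrt{74 + h}$ ($J{\left(h \right)} = \sqrt{h + 74} = \sqrt{74 + h}$)
$\sqrt{6455 + J{\left(65 \right)}} = \sqrt{6455 + \sqrt{74 + 65}} = \sqrt{6455 + \sqrt{139}}$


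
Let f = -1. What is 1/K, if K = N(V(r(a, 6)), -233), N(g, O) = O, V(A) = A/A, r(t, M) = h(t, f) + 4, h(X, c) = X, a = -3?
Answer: -1/233 ≈ -0.0042918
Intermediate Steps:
r(t, M) = 4 + t (r(t, M) = t + 4 = 4 + t)
V(A) = 1
K = -233
1/K = 1/(-233) = -1/233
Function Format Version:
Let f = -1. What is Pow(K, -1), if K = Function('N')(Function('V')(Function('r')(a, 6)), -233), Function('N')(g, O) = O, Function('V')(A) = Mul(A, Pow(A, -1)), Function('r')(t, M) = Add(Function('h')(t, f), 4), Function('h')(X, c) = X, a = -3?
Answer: Rational(-1, 233) ≈ -0.0042918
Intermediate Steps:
Function('r')(t, M) = Add(4, t) (Function('r')(t, M) = Add(t, 4) = Add(4, t))
Function('V')(A) = 1
K = -233
Pow(K, -1) = Pow(-233, -1) = Rational(-1, 233)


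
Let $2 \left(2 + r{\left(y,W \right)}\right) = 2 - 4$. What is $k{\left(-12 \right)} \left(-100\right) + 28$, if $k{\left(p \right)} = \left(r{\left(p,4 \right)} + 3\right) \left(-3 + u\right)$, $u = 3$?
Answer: $28$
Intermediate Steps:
$r{\left(y,W \right)} = -3$ ($r{\left(y,W \right)} = -2 + \frac{2 - 4}{2} = -2 + \frac{1}{2} \left(-2\right) = -2 - 1 = -3$)
$k{\left(p \right)} = 0$ ($k{\left(p \right)} = \left(-3 + 3\right) \left(-3 + 3\right) = 0 \cdot 0 = 0$)
$k{\left(-12 \right)} \left(-100\right) + 28 = 0 \left(-100\right) + 28 = 0 + 28 = 28$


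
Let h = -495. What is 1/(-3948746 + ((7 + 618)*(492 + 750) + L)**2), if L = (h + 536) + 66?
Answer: 1/602726242703 ≈ 1.6591e-12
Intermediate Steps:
L = 107 (L = (-495 + 536) + 66 = 41 + 66 = 107)
1/(-3948746 + ((7 + 618)*(492 + 750) + L)**2) = 1/(-3948746 + ((7 + 618)*(492 + 750) + 107)**2) = 1/(-3948746 + (625*1242 + 107)**2) = 1/(-3948746 + (776250 + 107)**2) = 1/(-3948746 + 776357**2) = 1/(-3948746 + 602730191449) = 1/602726242703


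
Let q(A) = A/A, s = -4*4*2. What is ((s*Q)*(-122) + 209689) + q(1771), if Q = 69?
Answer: 479066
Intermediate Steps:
s = -32 (s = -16*2 = -32)
q(A) = 1
((s*Q)*(-122) + 209689) + q(1771) = (-32*69*(-122) + 209689) + 1 = (-2208*(-122) + 209689) + 1 = (269376 + 209689) + 1 = 479065 + 1 = 479066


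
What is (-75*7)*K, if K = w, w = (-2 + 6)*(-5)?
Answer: 10500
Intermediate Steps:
w = -20 (w = 4*(-5) = -20)
K = -20
(-75*7)*K = -75*7*(-20) = -525*(-20) = 10500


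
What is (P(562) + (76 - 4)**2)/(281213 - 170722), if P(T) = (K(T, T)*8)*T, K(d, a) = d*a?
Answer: 1420039808/110491 ≈ 12852.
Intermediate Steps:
K(d, a) = a*d
P(T) = 8*T**3 (P(T) = ((T*T)*8)*T = (T**2*8)*T = (8*T**2)*T = 8*T**3)
(P(562) + (76 - 4)**2)/(281213 - 170722) = (8*562**3 + (76 - 4)**2)/(281213 - 170722) = (8*177504328 + 72**2)/110491 = (1420034624 + 5184)*(1/110491) = 1420039808*(1/110491) = 1420039808/110491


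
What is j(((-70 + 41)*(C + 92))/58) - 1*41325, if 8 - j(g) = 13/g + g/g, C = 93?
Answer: -7643804/185 ≈ -41318.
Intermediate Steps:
j(g) = 7 - 13/g (j(g) = 8 - (13/g + g/g) = 8 - (13/g + 1) = 8 - (1 + 13/g) = 8 + (-1 - 13/g) = 7 - 13/g)
j(((-70 + 41)*(C + 92))/58) - 1*41325 = (7 - 13*58/((-70 + 41)*(93 + 92))) - 1*41325 = (7 - 13/(-29*185*(1/58))) - 41325 = (7 - 13/((-5365*1/58))) - 41325 = (7 - 13/(-185/2)) - 41325 = (7 - 13*(-2/185)) - 41325 = (7 + 26/185) - 41325 = 1321/185 - 41325 = -7643804/185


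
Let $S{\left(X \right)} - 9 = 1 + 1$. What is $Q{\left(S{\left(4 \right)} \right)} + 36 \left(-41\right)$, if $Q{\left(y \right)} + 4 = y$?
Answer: $-1469$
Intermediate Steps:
$S{\left(X \right)} = 11$ ($S{\left(X \right)} = 9 + \left(1 + 1\right) = 9 + 2 = 11$)
$Q{\left(y \right)} = -4 + y$
$Q{\left(S{\left(4 \right)} \right)} + 36 \left(-41\right) = \left(-4 + 11\right) + 36 \left(-41\right) = 7 - 1476 = -1469$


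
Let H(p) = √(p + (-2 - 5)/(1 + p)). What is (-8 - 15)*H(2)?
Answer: -23*I*√3/3 ≈ -13.279*I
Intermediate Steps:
H(p) = √(p - 7/(1 + p))
(-8 - 15)*H(2) = (-8 - 15)*√((-7 + 2*(1 + 2))/(1 + 2)) = -23*√3*√(-7 + 2*3)/3 = -23*√3*√(-7 + 6)/3 = -23*I*√3/3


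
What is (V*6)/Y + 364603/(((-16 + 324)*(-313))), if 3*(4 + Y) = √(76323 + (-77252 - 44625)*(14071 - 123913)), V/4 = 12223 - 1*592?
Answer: -1626692391078101/430196089283884 + 279144*√13387289757/4462429871 ≈ 3.4565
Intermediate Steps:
V = 46524 (V = 4*(12223 - 1*592) = 4*(12223 - 592) = 4*11631 = 46524)
Y = -4 + √13387289757/3 (Y = -4 + √(76323 + (-77252 - 44625)*(14071 - 123913))/3 = -4 + √(76323 - 121877*(-109842))/3 = -4 + √(76323 + 13387213434)/3 = -4 + √13387289757/3 ≈ 38564.)
(V*6)/Y + 364603/(((-16 + 324)*(-313))) = (46524*6)/(-4 + √13387289757/3) + 364603/(((-16 + 324)*(-313))) = 279144/(-4 + √13387289757/3) + 364603/((308*(-313))) = 279144/(-4 + √13387289757/3) + 364603/(-96404) = 279144/(-4 + √13387289757/3) + 364603*(-1/96404) = 279144/(-4 + √13387289757/3) - 364603/96404 = -364603/96404 + 279144/(-4 + √13387289757/3)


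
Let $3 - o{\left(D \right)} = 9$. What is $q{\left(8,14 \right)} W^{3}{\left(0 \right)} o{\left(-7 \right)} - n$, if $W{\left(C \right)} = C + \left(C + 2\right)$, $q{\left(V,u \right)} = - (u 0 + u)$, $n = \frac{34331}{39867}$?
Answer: $\frac{26756293}{39867} \approx 671.14$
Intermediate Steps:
$o{\left(D \right)} = -6$ ($o{\left(D \right)} = 3 - 9 = -6$)
$n = \frac{34331}{39867}$ ($n = 34331 \cdot \frac{1}{39867} = \frac{34331}{39867} \approx 0.86114$)
$q{\left(V,u \right)} = - u$ ($q{\left(V,u \right)} = - (0 + u) = - u$)
$W{\left(C \right)} = 2 + 2 C$ ($W{\left(C \right)} = C + \left(2 + C\right) = 2 + 2 C$)
$q{\left(8,14 \right)} W^{3}{\left(0 \right)} o{\left(-7 \right)} - n = \left(-1\right) 14 \left(2 + 2 \cdot 0\right)^{3} \left(-6\right) - \frac{34331}{39867} = - 14 \left(2 + 0\right)^{3} \left(-6\right) - \frac{34331}{39867} = - 14 \cdot 2^{3} \left(-6\right) - \frac{34331}{39867} = \left(-14\right) 8 \left(-6\right) - \frac{34331}{39867} = \left(-112\right) \left(-6\right) - \frac{34331}{39867} = 672 - \frac{34331}{39867} = \frac{26756293}{39867}$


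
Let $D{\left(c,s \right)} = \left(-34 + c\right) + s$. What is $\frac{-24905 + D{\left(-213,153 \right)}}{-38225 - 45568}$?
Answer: $\frac{8333}{27931} \approx 0.29834$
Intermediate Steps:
$D{\left(c,s \right)} = -34 + c + s$
$\frac{-24905 + D{\left(-213,153 \right)}}{-38225 - 45568} = \frac{-24905 - 94}{-38225 - 45568} = \frac{-24905 - 94}{-83793} = \left(-24999\right) \left(- \frac{1}{83793}\right) = \frac{8333}{27931}$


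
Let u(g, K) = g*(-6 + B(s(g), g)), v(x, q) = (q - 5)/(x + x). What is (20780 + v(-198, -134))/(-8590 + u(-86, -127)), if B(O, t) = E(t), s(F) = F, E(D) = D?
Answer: -8229019/268488 ≈ -30.649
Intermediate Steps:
B(O, t) = t
v(x, q) = (-5 + q)/(2*x) (v(x, q) = (-5 + q)/((2*x)) = (-5 + q)*(1/(2*x)) = (-5 + q)/(2*x))
u(g, K) = g*(-6 + g)
(20780 + v(-198, -134))/(-8590 + u(-86, -127)) = (20780 + (½)*(-5 - 134)/(-198))/(-8590 - 86*(-6 - 86)) = (20780 + (½)*(-1/198)*(-139))/(-8590 - 86*(-92)) = (20780 + 139/396)/(-8590 + 7912) = (8229019/396)/(-678) = (8229019/396)*(-1/678) = -8229019/268488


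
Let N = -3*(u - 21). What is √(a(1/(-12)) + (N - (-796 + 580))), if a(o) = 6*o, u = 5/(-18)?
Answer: √2514/3 ≈ 16.713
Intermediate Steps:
u = -5/18 (u = 5*(-1/18) = -5/18 ≈ -0.27778)
N = 383/6 (N = -3*(-5/18 - 21) = -3*(-383/18) = 383/6 ≈ 63.833)
√(a(1/(-12)) + (N - (-796 + 580))) = √(6/(-12) + (383/6 - (-796 + 580))) = √(6*(-1/12) + (383/6 - 1*(-216))) = √(-½ + (383/6 + 216)) = √(-½ + 1679/6) = √(838/3) = √2514/3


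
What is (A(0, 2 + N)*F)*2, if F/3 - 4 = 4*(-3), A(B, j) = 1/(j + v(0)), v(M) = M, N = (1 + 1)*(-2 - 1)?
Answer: 12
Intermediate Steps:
N = -6 (N = 2*(-3) = -6)
A(B, j) = 1/j (A(B, j) = 1/(j + 0) = 1/j)
F = -24 (F = 12 + 3*(4*(-3)) = 12 + 3*(-12) = 12 - 36 = -24)
(A(0, 2 + N)*F)*2 = (-24/(2 - 6))*2 = (-24/(-4))*2 = -¼*(-24)*2 = 6*2 = 12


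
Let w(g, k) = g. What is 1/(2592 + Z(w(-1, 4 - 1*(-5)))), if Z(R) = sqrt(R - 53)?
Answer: 48/124417 - I*sqrt(6)/2239506 ≈ 0.0003858 - 1.0938e-6*I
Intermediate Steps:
Z(R) = sqrt(-53 + R)
1/(2592 + Z(w(-1, 4 - 1*(-5)))) = 1/(2592 + sqrt(-53 - 1)) = 1/(2592 + sqrt(-54)) = 1/(2592 + 3*I*sqrt(6))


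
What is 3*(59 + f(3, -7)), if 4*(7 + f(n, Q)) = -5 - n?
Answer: 150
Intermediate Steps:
f(n, Q) = -33/4 - n/4 (f(n, Q) = -7 + (-5 - n)/4 = -7 + (-5/4 - n/4) = -33/4 - n/4)
3*(59 + f(3, -7)) = 3*(59 + (-33/4 - 1/4*3)) = 3*(59 + (-33/4 - 3/4)) = 3*(59 - 9) = 3*50 = 150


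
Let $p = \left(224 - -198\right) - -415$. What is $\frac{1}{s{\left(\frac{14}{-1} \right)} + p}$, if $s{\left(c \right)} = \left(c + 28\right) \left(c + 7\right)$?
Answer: $\frac{1}{739} \approx 0.0013532$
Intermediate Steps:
$s{\left(c \right)} = \left(7 + c\right) \left(28 + c\right)$ ($s{\left(c \right)} = \left(28 + c\right) \left(7 + c\right) = \left(7 + c\right) \left(28 + c\right)$)
$p = 837$ ($p = \left(224 + 198\right) + 415 = 422 + 415 = 837$)
$\frac{1}{s{\left(\frac{14}{-1} \right)} + p} = \frac{1}{\left(196 + \left(\frac{14}{-1}\right)^{2} + 35 \frac{14}{-1}\right) + 837} = \frac{1}{\left(196 + \left(14 \left(-1\right)\right)^{2} + 35 \cdot 14 \left(-1\right)\right) + 837} = \frac{1}{\left(196 + \left(-14\right)^{2} + 35 \left(-14\right)\right) + 837} = \frac{1}{\left(196 + 196 - 490\right) + 837} = \frac{1}{-98 + 837} = \frac{1}{739}$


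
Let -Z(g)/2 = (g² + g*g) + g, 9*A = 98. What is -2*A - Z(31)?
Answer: 34958/9 ≈ 3884.2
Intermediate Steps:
A = 98/9 (A = (⅑)*98 = 98/9 ≈ 10.889)
Z(g) = -4*g² - 2*g (Z(g) = -2*((g² + g*g) + g) = -2*((g² + g²) + g) = -2*(2*g² + g) = -2*(g + 2*g²) = -4*g² - 2*g)
-2*A - Z(31) = -2*98/9 - (-2)*31*(1 + 2*31) = -196/9 - (-2)*31*(1 + 62) = -196/9 - (-2)*31*63 = -196/9 - 1*(-3906) = -196/9 + 3906 = 34958/9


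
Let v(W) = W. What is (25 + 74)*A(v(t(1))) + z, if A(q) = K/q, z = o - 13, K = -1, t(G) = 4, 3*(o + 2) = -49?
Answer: -673/12 ≈ -56.083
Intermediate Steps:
o = -55/3 (o = -2 + (⅓)*(-49) = -2 - 49/3 = -55/3 ≈ -18.333)
z = -94/3 (z = -55/3 - 13 = -94/3 ≈ -31.333)
A(q) = -1/q
(25 + 74)*A(v(t(1))) + z = (25 + 74)*(-1/4) - 94/3 = 99*(-1*¼) - 94/3 = 99*(-¼) - 94/3 = -99/4 - 94/3 = -673/12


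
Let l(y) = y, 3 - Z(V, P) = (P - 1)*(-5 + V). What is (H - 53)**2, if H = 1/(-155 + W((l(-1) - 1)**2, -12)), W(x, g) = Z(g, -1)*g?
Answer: 132250000/47089 ≈ 2808.5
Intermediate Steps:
Z(V, P) = 3 - (-1 + P)*(-5 + V) (Z(V, P) = 3 - (P - 1)*(-5 + V) = 3 - (-1 + P)*(-5 + V))
W(x, g) = g*(-7 + 2*g) (W(x, g) = (-2 + g + 5*(-1) - 1*(-1)*g)*g = (-2 + g - 5 + g)*g = (-7 + 2*g)*g = g*(-7 + 2*g))
H = 1/217 (H = 1/(-155 - 12*(-7 + 2*(-12))) = 1/(-155 - 12*(-7 - 24)) = 1/(-155 - 12*(-31)) = 1/(-155 + 372) = 1/217 ≈ 0.0046083)
(H - 53)**2 = (1/217 - 53)**2 = (-11500/217)**2 = 132250000/47089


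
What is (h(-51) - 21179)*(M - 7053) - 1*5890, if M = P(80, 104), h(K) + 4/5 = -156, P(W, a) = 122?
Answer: 739362699/5 ≈ 1.4787e+8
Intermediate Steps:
h(K) = -784/5 (h(K) = -4/5 - 156 = -784/5)
M = 122
(h(-51) - 21179)*(M - 7053) - 1*5890 = (-784/5 - 21179)*(122 - 7053) - 1*5890 = -106679/5*(-6931) - 5890 = 739392149/5 - 5890 = 739362699/5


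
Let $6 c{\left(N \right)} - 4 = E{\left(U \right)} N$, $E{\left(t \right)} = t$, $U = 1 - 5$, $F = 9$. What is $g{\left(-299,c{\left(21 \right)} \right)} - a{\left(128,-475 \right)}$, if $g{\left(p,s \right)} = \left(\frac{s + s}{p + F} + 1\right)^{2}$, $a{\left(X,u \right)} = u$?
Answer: $\frac{3604300}{7569} \approx 476.19$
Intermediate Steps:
$U = -4$ ($U = 1 - 5 = -4$)
$c{\left(N \right)} = \frac{2}{3} - \frac{2 N}{3}$ ($c{\left(N \right)} = \frac{2}{3} + \frac{\left(-4\right) N}{6} = \frac{2}{3} - \frac{2 N}{3}$)
$g{\left(p,s \right)} = \left(1 + \frac{2 s}{9 + p}\right)^{2}$ ($g{\left(p,s \right)} = \left(\frac{s + s}{p + 9} + 1\right)^{2} = \left(\frac{2 s}{9 + p} + 1\right)^{2} = \left(1 + \frac{2 s}{9 + p}\right)^{2}$)
$g{\left(-299,c{\left(21 \right)} \right)} - a{\left(128,-475 \right)} = \frac{\left(9 - 299 + 2 \left(\frac{2}{3} - 14\right)\right)^{2}}{\left(9 - 299\right)^{2}} - -475 = \frac{\left(9 - 299 + 2 \left(\frac{2}{3} - 14\right)\right)^{2}}{84100} + 475 = \frac{\left(9 - 299 + 2 \left(- \frac{40}{3}\right)\right)^{2}}{84100} + 475 = \frac{\left(9 - 299 - \frac{80}{3}\right)^{2}}{84100} + 475 = \frac{\left(- \frac{950}{3}\right)^{2}}{84100} + 475 = \frac{1}{84100} \cdot \frac{902500}{9} + 475 = \frac{9025}{7569} + 475 = \frac{3604300}{7569}$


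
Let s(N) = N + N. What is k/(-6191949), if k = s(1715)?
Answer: -3430/6191949 ≈ -0.00055395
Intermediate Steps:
s(N) = 2*N
k = 3430 (k = 2*1715 = 3430)
k/(-6191949) = 3430/(-6191949) = 3430*(-1/6191949) = -3430/6191949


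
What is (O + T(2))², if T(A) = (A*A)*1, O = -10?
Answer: 36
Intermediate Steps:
T(A) = A² (T(A) = A²*1 = A²)
(O + T(2))² = (-10 + 2²)² = (-10 + 4)² = (-6)² = 36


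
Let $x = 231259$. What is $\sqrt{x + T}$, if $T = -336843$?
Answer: $4 i \sqrt{6599} \approx 324.94 i$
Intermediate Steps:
$\sqrt{x + T} = \sqrt{231259 - 336843} = \sqrt{-105584} = 4 i \sqrt{6599}$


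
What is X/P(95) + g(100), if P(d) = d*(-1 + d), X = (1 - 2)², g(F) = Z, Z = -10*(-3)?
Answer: 267901/8930 ≈ 30.000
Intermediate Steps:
Z = 30
g(F) = 30
X = 1 (X = (-1)² = 1)
X/P(95) + g(100) = 1/(95*(-1 + 95)) + 30 = 1/(95*94) + 30 = 1/8930 + 30 = 267901/8930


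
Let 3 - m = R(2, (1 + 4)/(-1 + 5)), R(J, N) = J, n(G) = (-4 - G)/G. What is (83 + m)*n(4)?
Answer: -168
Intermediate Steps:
n(G) = (-4 - G)/G
m = 1 (m = 3 - 1*2 = 3 - 2 = 1)
(83 + m)*n(4) = (83 + 1)*((-4 - 1*4)/4) = 84*((-4 - 4)/4) = 84*((¼)*(-8)) = 84*(-2) = -168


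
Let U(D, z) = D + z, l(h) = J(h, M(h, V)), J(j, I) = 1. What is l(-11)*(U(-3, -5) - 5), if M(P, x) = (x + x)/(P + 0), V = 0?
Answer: -13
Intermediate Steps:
M(P, x) = 2*x/P (M(P, x) = (2*x)/P = 2*x/P)
l(h) = 1
l(-11)*(U(-3, -5) - 5) = 1*((-3 - 5) - 5) = 1*(-8 - 5) = 1*(-13) = -13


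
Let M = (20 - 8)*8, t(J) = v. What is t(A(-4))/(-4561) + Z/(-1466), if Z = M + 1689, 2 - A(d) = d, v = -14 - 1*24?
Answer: -8085677/6686426 ≈ -1.2093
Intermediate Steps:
v = -38 (v = -14 - 24 = -38)
A(d) = 2 - d
t(J) = -38
M = 96 (M = 12*8 = 96)
Z = 1785 (Z = 96 + 1689 = 1785)
t(A(-4))/(-4561) + Z/(-1466) = -38/(-4561) + 1785/(-1466) = -38*(-1/4561) + 1785*(-1/1466) = 38/4561 - 1785/1466 = -8085677/6686426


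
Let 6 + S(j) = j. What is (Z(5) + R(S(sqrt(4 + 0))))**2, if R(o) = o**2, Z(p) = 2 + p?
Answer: 529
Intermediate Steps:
S(j) = -6 + j
(Z(5) + R(S(sqrt(4 + 0))))**2 = ((2 + 5) + (-6 + sqrt(4 + 0))**2)**2 = (7 + (-6 + sqrt(4))**2)**2 = (7 + (-6 + 2)**2)**2 = (7 + (-4)**2)**2 = (7 + 16)**2 = 23**2 = 529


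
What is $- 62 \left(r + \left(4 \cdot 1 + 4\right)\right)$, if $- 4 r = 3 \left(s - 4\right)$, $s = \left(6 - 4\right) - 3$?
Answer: $- \frac{1457}{2} \approx -728.5$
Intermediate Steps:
$s = -1$ ($s = 2 - 3 = -1$)
$r = \frac{15}{4}$ ($r = - \frac{3 \left(-1 - 4\right)}{4} = - \frac{3 \left(-5\right)}{4} = \left(- \frac{1}{4}\right) \left(-15\right) = \frac{15}{4} \approx 3.75$)
$- 62 \left(r + \left(4 \cdot 1 + 4\right)\right) = - 62 \left(\frac{15}{4} + \left(4 \cdot 1 + 4\right)\right) = - 62 \left(\frac{15}{4} + \left(4 + 4\right)\right) = - 62 \left(\frac{15}{4} + 8\right) = \left(-62\right) \frac{47}{4} = - \frac{1457}{2}$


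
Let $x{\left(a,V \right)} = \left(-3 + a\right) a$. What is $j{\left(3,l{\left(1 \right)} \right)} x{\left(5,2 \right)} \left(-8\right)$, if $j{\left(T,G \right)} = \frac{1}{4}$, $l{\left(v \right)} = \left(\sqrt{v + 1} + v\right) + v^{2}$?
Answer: $-20$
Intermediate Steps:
$l{\left(v \right)} = v + v^{2} + \sqrt{1 + v}$ ($l{\left(v \right)} = \left(\sqrt{1 + v} + v\right) + v^{2} = \left(v + \sqrt{1 + v}\right) + v^{2} = v + v^{2} + \sqrt{1 + v}$)
$j{\left(T,G \right)} = \frac{1}{4}$
$x{\left(a,V \right)} = a \left(-3 + a\right)$
$j{\left(3,l{\left(1 \right)} \right)} x{\left(5,2 \right)} \left(-8\right) = \frac{5 \left(-3 + 5\right)}{4} \left(-8\right) = \frac{5 \cdot 2}{4} \left(-8\right) = \frac{1}{4} \cdot 10 \left(-8\right) = \frac{5}{2} \left(-8\right) = -20$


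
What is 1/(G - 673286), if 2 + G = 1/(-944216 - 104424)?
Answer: -1048640/706036728321 ≈ -1.4852e-6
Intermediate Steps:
G = -2097281/1048640 (G = -2 + 1/(-944216 - 104424) = -2 + 1/(-1048640) = -2 - 1/1048640 = -2097281/1048640 ≈ -2.0000)
1/(G - 673286) = 1/(-2097281/1048640 - 673286) = 1/(-706036728321/1048640) = -1048640/706036728321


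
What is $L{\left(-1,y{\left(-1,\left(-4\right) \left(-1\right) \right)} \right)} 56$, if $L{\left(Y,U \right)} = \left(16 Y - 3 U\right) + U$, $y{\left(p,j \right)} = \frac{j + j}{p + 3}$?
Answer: $-1344$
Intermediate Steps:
$y{\left(p,j \right)} = \frac{2 j}{3 + p}$
$L{\left(Y,U \right)} = - 2 U + 16 Y$ ($L{\left(Y,U \right)} = \left(- 3 U + 16 Y\right) + U = - 2 U + 16 Y$)
$L{\left(-1,y{\left(-1,\left(-4\right) \left(-1\right) \right)} \right)} 56 = \left(- 2 \frac{2 \left(\left(-4\right) \left(-1\right)\right)}{3 - 1} + 16 \left(-1\right)\right) 56 = \left(- 2 \cdot 2 \cdot 4 \cdot \frac{1}{2} - 16\right) 56 = \left(\left(-2\right) 4 - 16\right) 56 = \left(-8 - 16\right) 56 = \left(-24\right) 56 = -1344$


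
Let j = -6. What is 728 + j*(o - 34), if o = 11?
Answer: 866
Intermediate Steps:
728 + j*(o - 34) = 728 - 6*(11 - 34) = 728 - 6*(-23) = 728 + 138 = 866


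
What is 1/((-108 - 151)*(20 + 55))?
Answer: -1/19425 ≈ -5.1480e-5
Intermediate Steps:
1/((-108 - 151)*(20 + 55)) = 1/(-259*75) = 1/(-19425) = -1/19425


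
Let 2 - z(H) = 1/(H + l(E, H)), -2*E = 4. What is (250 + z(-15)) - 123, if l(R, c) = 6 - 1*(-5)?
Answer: 517/4 ≈ 129.25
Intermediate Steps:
E = -2 (E = -½*4 = -2)
l(R, c) = 11 (l(R, c) = 6 + 5 = 11)
z(H) = 2 - 1/(11 + H) (z(H) = 2 - 1/(H + 11) = 2 - 1/(11 + H))
(250 + z(-15)) - 123 = (250 + (21 + 2*(-15))/(11 - 15)) - 123 = (250 + (21 - 30)/(-4)) - 123 = (250 - ¼*(-9)) - 123 = (250 + 9/4) - 123 = 1009/4 - 123 = 517/4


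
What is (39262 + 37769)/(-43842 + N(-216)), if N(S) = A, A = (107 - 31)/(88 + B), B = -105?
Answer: -1309527/745390 ≈ -1.7568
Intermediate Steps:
A = -76/17 (A = (107 - 31)/(88 - 105) = 76/(-17) = 76*(-1/17) = -76/17 ≈ -4.4706)
N(S) = -76/17
(39262 + 37769)/(-43842 + N(-216)) = (39262 + 37769)/(-43842 - 76/17) = 77031/(-745390/17) = 77031*(-17/745390) = -1309527/745390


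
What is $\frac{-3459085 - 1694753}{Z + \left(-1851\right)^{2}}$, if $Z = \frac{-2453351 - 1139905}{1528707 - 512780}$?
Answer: $- \frac{1745307725942}{1160255503357} \approx -1.5042$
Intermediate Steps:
$Z = - \frac{3593256}{1015927} \approx -3.5369$
$\frac{-3459085 - 1694753}{Z + \left(-1851\right)^{2}} = \frac{-3459085 - 1694753}{- \frac{3593256}{1015927} + \left(-1851\right)^{2}} = - \frac{5153838}{- \frac{3593256}{1015927} + 3426201} = - \frac{5153838}{\frac{3480766510071}{1015927}} = \left(-5153838\right) \frac{1015927}{3480766510071} = - \frac{1745307725942}{1160255503357}$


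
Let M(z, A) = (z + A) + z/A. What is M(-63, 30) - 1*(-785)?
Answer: 7499/10 ≈ 749.90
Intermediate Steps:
M(z, A) = A + z + z/A (M(z, A) = (A + z) + z/A = A + z + z/A)
M(-63, 30) - 1*(-785) = (30 - 63 - 63/30) - 1*(-785) = (30 - 63 - 63*1/30) + 785 = (30 - 63 - 21/10) + 785 = -351/10 + 785 = 7499/10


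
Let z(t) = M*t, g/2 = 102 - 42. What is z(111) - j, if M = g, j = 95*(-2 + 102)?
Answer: 3820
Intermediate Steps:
g = 120 (g = 2*(102 - 42) = 2*60 = 120)
j = 9500 (j = 95*100 = 9500)
M = 120
z(t) = 120*t
z(111) - j = 120*111 - 1*9500 = 13320 - 9500 = 3820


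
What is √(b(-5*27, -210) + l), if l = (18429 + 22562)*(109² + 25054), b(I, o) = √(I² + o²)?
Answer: √(1514002585 + 15*√277) ≈ 38910.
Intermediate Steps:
l = 1514002585 (l = 40991*(11881 + 25054) = 40991*36935 = 1514002585)
√(b(-5*27, -210) + l) = √(√((-5*27)² + (-210)²) + 1514002585) = √(√((-135)² + 44100) + 1514002585) = √(√(18225 + 44100) + 1514002585) = √(√62325 + 1514002585) = √(15*√277 + 1514002585) = √(1514002585 + 15*√277)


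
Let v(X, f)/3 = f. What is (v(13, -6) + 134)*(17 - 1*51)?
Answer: -3944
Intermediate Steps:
v(X, f) = 3*f
(v(13, -6) + 134)*(17 - 1*51) = (3*(-6) + 134)*(17 - 1*51) = (-18 + 134)*(17 - 51) = 116*(-34) = -3944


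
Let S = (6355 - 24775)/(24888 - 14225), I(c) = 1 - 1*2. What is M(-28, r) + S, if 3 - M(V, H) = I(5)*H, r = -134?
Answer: -1415273/10663 ≈ -132.73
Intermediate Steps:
I(c) = -1 (I(c) = 1 - 2 = -1)
M(V, H) = 3 + H (M(V, H) = 3 - (-1)*H = 3 + H)
S = -18420/10663 ≈ -1.7275
M(-28, r) + S = (3 - 134) - 18420/10663 = -131 - 18420/10663 = -1415273/10663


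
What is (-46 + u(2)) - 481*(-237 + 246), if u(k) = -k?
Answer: -4377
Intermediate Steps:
(-46 + u(2)) - 481*(-237 + 246) = (-46 - 1*2) - 481*(-237 + 246) = (-46 - 2) - 481*9 = -48 - 4329 = -4377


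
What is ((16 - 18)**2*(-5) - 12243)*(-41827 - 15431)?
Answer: 702154854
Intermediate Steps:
((16 - 18)**2*(-5) - 12243)*(-41827 - 15431) = ((-2)**2*(-5) - 12243)*(-57258) = (4*(-5) - 12243)*(-57258) = (-20 - 12243)*(-57258) = -12263*(-57258) = 702154854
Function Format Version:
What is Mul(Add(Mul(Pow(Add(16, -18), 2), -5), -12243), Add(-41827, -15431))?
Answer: 702154854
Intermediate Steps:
Mul(Add(Mul(Pow(Add(16, -18), 2), -5), -12243), Add(-41827, -15431)) = Mul(Add(Mul(Pow(-2, 2), -5), -12243), -57258) = Mul(Add(Mul(4, -5), -12243), -57258) = Mul(Add(-20, -12243), -57258) = Mul(-12263, -57258) = 702154854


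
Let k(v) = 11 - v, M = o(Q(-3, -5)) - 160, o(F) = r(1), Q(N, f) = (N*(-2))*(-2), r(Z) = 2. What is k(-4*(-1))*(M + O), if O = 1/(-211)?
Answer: -233373/211 ≈ -1106.0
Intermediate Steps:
Q(N, f) = 4*N (Q(N, f) = -2*N*(-2) = 4*N)
o(F) = 2
M = -158 (M = 2 - 160 = -158)
O = -1/211 ≈ -0.0047393
k(-4*(-1))*(M + O) = (11 - (-4)*(-1))*(-158 - 1/211) = (11 - 1*4)*(-33339/211) = (11 - 4)*(-33339/211) = 7*(-33339/211) = -233373/211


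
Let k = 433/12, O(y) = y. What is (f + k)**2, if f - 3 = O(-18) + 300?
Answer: 14845609/144 ≈ 1.0309e+5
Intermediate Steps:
f = 285 (f = 3 + (-18 + 300) = 3 + 282 = 285)
k = 433/12 (k = 433*(1/12) = 433/12 ≈ 36.083)
(f + k)**2 = (285 + 433/12)**2 = (3853/12)**2 = 14845609/144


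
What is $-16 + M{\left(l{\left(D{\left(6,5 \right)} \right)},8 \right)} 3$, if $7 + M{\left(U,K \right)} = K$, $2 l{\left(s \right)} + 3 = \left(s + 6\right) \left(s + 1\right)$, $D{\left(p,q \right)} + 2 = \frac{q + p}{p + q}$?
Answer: $-13$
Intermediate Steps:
$D{\left(p,q \right)} = -1$ ($D{\left(p,q \right)} = -2 + \frac{q + p}{p + q} = -2 + \frac{p + q}{p + q} = -2 + 1 = -1$)
$l{\left(s \right)} = - \frac{3}{2} + \frac{\left(1 + s\right) \left(6 + s\right)}{2}$ ($l{\left(s \right)} = - \frac{3}{2} + \frac{\left(s + 6\right) \left(s + 1\right)}{2} = - \frac{3}{2} + \frac{\left(6 + s\right) \left(1 + s\right)}{2} = - \frac{3}{2} + \frac{\left(1 + s\right) \left(6 + s\right)}{2}$)
$M{\left(U,K \right)} = -7 + K$
$-16 + M{\left(l{\left(D{\left(6,5 \right)} \right)},8 \right)} 3 = -16 + \left(-7 + 8\right) 3 = -16 + 1 \cdot 3 = -16 + 3 = -13$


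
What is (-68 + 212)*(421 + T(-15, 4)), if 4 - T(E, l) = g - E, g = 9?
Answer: 57744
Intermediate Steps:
T(E, l) = -5 + E (T(E, l) = 4 - (9 - E) = 4 + (-9 + E) = -5 + E)
(-68 + 212)*(421 + T(-15, 4)) = (-68 + 212)*(421 + (-5 - 15)) = 144*(421 - 20) = 144*401 = 57744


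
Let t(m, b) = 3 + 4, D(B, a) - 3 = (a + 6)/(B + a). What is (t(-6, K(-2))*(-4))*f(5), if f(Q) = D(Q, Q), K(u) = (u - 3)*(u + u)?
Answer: -574/5 ≈ -114.80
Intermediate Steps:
D(B, a) = 3 + (6 + a)/(B + a) (D(B, a) = 3 + (a + 6)/(B + a) = 3 + (6 + a)/(B + a))
K(u) = 2*u*(-3 + u) (K(u) = (-3 + u)*(2*u) = 2*u*(-3 + u))
f(Q) = (6 + 7*Q)/(2*Q) (f(Q) = (6 + 3*Q + 4*Q)/(Q + Q) = (6 + 7*Q)/((2*Q)) = (1/(2*Q))*(6 + 7*Q) = (6 + 7*Q)/(2*Q))
t(m, b) = 7
(t(-6, K(-2))*(-4))*f(5) = (7*(-4))*(7/2 + 3/5) = -28*(7/2 + 3*(1/5)) = -28*(7/2 + 3/5) = -28*41/10 = -574/5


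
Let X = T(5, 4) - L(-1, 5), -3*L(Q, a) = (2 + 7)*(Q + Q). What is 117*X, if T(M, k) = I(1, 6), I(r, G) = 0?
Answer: -702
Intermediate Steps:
T(M, k) = 0
L(Q, a) = -6*Q (L(Q, a) = -(2 + 7)*(Q + Q)/3 = -3*2*Q = -6*Q)
X = -6 (X = 0 - (-6)*(-1) = 0 - 1*6 = 0 - 6 = -6)
117*X = 117*(-6) = -702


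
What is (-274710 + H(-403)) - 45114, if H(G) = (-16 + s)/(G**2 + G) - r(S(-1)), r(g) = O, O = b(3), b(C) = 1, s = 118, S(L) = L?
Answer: -8635594808/27001 ≈ -3.1983e+5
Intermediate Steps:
O = 1
r(g) = 1
H(G) = -1 + 102/(G + G**2) (H(G) = (-16 + 118)/(G**2 + G) - 1*1 = 102/(G + G**2) - 1 = -1 + 102/(G + G**2))
(-274710 + H(-403)) - 45114 = (-274710 + (102 - 1*(-403) - 1*(-403)**2)/((-403)*(1 - 403))) - 45114 = (-274710 - 1/403*(102 + 403 - 1*162409)/(-402)) - 45114 = (-274710 - 1/403*(-1/402)*(102 + 403 - 162409)) - 45114 = (-274710 - 1/403*(-1/402)*(-161904)) - 45114 = (-274710 - 26984/27001) - 45114 = -7417471694/27001 - 45114 = -8635594808/27001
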